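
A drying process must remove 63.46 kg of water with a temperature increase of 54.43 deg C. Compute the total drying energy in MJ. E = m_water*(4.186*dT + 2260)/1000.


E = m_water * (4.186 * dT + 2260) / 1000
= 63.46 * (4.186 * 54.43 + 2260) / 1000
= 157.8786 MJ

157.8786 MJ


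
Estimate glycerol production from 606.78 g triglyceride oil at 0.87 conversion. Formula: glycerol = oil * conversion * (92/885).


glycerol = oil * conv * (92/885)
= 606.78 * 0.87 * 92 / 885
= 54.8776 g

54.8776 g


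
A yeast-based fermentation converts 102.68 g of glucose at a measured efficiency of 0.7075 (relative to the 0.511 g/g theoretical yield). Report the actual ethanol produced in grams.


Actual ethanol: m = 0.511 * 102.68 * 0.7075
m = 37.1222 g

37.1222 g


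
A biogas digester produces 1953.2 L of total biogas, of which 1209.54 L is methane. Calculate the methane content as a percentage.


CH4% = V_CH4 / V_total * 100
= 1209.54 / 1953.2 * 100
= 61.9261%

61.9261%


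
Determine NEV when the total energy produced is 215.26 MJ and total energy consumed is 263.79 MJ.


NEV = E_out - E_in
= 215.26 - 263.79
= -48.5300 MJ

-48.5300 MJ


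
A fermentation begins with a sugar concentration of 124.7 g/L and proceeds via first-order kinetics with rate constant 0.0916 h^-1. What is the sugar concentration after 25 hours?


S = S0 * exp(-k * t)
S = 124.7 * exp(-0.0916 * 25)
S = 12.6279 g/L

12.6279 g/L


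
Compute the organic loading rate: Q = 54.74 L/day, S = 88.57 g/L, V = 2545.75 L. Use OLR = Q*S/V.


OLR = Q * S / V
= 54.74 * 88.57 / 2545.75
= 1.9045 g/L/day

1.9045 g/L/day


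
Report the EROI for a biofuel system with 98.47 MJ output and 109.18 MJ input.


EROI = E_out / E_in
= 98.47 / 109.18
= 0.9019

0.9019


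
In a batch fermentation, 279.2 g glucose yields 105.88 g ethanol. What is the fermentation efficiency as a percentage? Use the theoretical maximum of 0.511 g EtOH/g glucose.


Fermentation efficiency = (actual / (0.511 * glucose)) * 100
= (105.88 / (0.511 * 279.2)) * 100
= 74.2126%

74.2126%


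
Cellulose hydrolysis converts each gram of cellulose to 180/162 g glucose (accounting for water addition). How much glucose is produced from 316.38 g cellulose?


glucose = cellulose * 180/162
= 316.38 * 180/162
= 351.5333 g

351.5333 g


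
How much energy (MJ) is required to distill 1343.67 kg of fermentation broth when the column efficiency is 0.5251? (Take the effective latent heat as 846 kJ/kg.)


E = m * 846 / (eta * 1000)
= 1343.67 * 846 / (0.5251 * 1000)
= 2164.8159 MJ

2164.8159 MJ


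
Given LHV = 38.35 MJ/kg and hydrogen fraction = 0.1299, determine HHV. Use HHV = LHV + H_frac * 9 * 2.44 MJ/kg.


HHV = LHV + H_frac * 9 * 2.44
= 38.35 + 0.1299 * 9 * 2.44
= 41.2026 MJ/kg

41.2026 MJ/kg


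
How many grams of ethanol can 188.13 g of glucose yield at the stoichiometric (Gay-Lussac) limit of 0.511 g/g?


Theoretical ethanol yield: m_EtOH = 0.511 * m_glucose
m_EtOH = 0.511 * 188.13 = 96.1344 g

96.1344 g


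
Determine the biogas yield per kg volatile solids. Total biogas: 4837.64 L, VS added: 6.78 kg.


Y = V / VS
= 4837.64 / 6.78
= 713.5162 L/kg VS

713.5162 L/kg VS


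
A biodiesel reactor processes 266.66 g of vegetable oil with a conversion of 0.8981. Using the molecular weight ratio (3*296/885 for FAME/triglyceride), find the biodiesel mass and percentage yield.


m_FAME = oil * conv * (3 * 296 / 885) = oil * conv * (888/885)
= 266.66 * 0.8981 * 888 / 885
= 240.2992 g
Y = m_FAME / oil * 100 = conv * (888/885) * 100
= 0.8981 * 888 / 885 * 100
= 90.11%

240.2992 g FAME; Y = 90.11%


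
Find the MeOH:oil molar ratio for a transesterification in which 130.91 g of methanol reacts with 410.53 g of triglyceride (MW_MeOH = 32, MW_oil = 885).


Molar ratio = n_MeOH / n_oil = (MeOH/32) / (oil/885) = (MeOH * 885) / (32 * oil)
= (130.91 * 885) / (32 * 410.53)
= 8.8190

8.8190


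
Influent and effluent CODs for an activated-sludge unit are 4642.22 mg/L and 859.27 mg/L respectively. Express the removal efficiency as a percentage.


eta = (COD_in - COD_out) / COD_in * 100
= (4642.22 - 859.27) / 4642.22 * 100
= 81.4901%

81.4901%


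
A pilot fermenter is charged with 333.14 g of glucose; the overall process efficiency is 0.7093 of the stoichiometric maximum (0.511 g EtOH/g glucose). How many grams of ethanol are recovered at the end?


Actual ethanol: m = 0.511 * 333.14 * 0.7093
m = 120.7474 g

120.7474 g


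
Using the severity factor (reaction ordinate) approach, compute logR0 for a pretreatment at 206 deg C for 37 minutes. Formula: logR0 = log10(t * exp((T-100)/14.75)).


logR0 = log10(t * exp((T - 100) / 14.75))
= log10(37 * exp((206 - 100) / 14.75))
= 4.6892

4.6892


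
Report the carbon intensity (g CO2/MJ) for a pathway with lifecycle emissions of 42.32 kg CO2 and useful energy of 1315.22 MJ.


CI = CO2 * 1000 / E
= 42.32 * 1000 / 1315.22
= 32.1771 g CO2/MJ

32.1771 g CO2/MJ


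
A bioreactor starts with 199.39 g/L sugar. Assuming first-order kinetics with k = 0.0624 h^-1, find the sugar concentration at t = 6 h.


S = S0 * exp(-k * t)
S = 199.39 * exp(-0.0624 * 6)
S = 137.1209 g/L

137.1209 g/L


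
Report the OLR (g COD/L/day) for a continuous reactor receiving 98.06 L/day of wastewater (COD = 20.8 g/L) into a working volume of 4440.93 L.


OLR = Q * S / V
= 98.06 * 20.8 / 4440.93
= 0.4593 g/L/day

0.4593 g/L/day


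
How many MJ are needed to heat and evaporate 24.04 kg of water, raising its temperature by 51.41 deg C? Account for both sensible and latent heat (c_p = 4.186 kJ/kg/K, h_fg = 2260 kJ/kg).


E = m_water * (4.186 * dT + 2260) / 1000
= 24.04 * (4.186 * 51.41 + 2260) / 1000
= 59.5039 MJ

59.5039 MJ


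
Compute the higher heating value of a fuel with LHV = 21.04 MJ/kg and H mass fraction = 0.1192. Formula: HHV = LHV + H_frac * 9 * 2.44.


HHV = LHV + H_frac * 9 * 2.44
= 21.04 + 0.1192 * 9 * 2.44
= 23.6576 MJ/kg

23.6576 MJ/kg


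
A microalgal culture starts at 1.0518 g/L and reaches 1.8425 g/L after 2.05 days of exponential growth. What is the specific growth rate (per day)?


mu = ln(X2/X1) / dt
= ln(1.8425/1.0518) / 2.05
= 0.2735 per day

0.2735 per day


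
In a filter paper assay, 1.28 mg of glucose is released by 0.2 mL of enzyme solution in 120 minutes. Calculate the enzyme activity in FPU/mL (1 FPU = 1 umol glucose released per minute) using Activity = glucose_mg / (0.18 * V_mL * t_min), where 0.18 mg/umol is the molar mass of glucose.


Activity = glucose_mg / (0.18 mg/umol * V_mL * t_min)
= 1.28 / (0.18 * 0.2 * 120)
= 0.2963 FPU/mL

0.2963 FPU/mL


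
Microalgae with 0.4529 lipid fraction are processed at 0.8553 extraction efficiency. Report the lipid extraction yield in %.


Y = lipid_content * extraction_eff * 100
= 0.4529 * 0.8553 * 100
= 38.7365%

38.7365%


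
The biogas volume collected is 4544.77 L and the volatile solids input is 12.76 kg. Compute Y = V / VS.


Y = V / VS
= 4544.77 / 12.76
= 356.1732 L/kg VS

356.1732 L/kg VS


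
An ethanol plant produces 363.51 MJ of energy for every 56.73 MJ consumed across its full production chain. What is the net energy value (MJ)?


NEV = E_out - E_in
= 363.51 - 56.73
= 306.7800 MJ

306.7800 MJ


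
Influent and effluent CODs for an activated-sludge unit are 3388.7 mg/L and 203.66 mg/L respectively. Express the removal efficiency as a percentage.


eta = (COD_in - COD_out) / COD_in * 100
= (3388.7 - 203.66) / 3388.7 * 100
= 93.9900%

93.9900%


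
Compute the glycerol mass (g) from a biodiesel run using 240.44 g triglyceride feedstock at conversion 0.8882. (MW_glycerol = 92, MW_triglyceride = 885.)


glycerol = oil * conv * (92/885)
= 240.44 * 0.8882 * 92 / 885
= 22.2005 g

22.2005 g


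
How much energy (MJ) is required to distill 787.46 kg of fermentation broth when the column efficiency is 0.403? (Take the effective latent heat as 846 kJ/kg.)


E = m * 846 / (eta * 1000)
= 787.46 * 846 / (0.403 * 1000)
= 1653.0798 MJ

1653.0798 MJ


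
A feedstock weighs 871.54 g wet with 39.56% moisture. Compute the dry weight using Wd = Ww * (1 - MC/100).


Wd = Ww * (1 - MC/100)
= 871.54 * (1 - 39.56/100)
= 526.7588 g

526.7588 g


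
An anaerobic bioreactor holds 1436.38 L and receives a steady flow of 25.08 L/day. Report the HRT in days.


HRT = V / Q
= 1436.38 / 25.08
= 57.2719 days

57.2719 days


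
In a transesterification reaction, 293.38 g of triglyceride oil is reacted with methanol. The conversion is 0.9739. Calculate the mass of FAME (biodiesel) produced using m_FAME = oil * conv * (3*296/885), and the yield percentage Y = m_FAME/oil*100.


m_FAME = oil * conv * (3 * 296 / 885) = oil * conv * (888/885)
= 293.38 * 0.9739 * 888 / 885
= 286.6913 g
Y = m_FAME / oil * 100 = conv * (888/885) * 100
= 0.9739 * 888 / 885 * 100
= 97.72%

286.6913 g FAME; Y = 97.72%


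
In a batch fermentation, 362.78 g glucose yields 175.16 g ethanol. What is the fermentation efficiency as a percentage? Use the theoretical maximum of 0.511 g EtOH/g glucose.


Fermentation efficiency = (actual / (0.511 * glucose)) * 100
= (175.16 / (0.511 * 362.78)) * 100
= 94.4867%

94.4867%


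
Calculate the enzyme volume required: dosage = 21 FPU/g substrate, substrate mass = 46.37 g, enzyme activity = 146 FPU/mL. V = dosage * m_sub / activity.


V = dosage * m_sub / activity
V = 21 * 46.37 / 146
V = 6.6697 mL

6.6697 mL


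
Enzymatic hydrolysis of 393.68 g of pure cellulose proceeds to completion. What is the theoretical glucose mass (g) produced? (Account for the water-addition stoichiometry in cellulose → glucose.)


glucose = cellulose * 180/162
= 393.68 * 180/162
= 437.4222 g

437.4222 g


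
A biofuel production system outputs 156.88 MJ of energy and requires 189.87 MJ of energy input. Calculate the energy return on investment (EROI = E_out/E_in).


EROI = E_out / E_in
= 156.88 / 189.87
= 0.8262

0.8262


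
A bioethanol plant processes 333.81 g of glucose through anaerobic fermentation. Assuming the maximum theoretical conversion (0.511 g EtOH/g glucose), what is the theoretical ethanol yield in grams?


Theoretical ethanol yield: m_EtOH = 0.511 * m_glucose
m_EtOH = 0.511 * 333.81 = 170.5769 g

170.5769 g


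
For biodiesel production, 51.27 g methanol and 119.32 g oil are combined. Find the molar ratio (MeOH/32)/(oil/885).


Molar ratio = n_MeOH / n_oil = (MeOH/32) / (oil/885) = (MeOH * 885) / (32 * oil)
= (51.27 * 885) / (32 * 119.32)
= 11.8835

11.8835


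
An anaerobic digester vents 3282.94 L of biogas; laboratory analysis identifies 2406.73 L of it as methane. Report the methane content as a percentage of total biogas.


CH4% = V_CH4 / V_total * 100
= 2406.73 / 3282.94 * 100
= 73.3102%

73.3102%


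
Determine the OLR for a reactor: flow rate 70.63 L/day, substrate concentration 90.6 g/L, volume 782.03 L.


OLR = Q * S / V
= 70.63 * 90.6 / 782.03
= 8.1827 g/L/day

8.1827 g/L/day


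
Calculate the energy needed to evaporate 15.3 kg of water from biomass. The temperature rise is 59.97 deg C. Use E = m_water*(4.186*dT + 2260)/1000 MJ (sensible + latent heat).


E = m_water * (4.186 * dT + 2260) / 1000
= 15.3 * (4.186 * 59.97 + 2260) / 1000
= 38.4188 MJ

38.4188 MJ


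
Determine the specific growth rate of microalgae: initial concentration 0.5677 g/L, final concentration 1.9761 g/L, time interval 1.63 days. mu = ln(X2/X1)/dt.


mu = ln(X2/X1) / dt
= ln(1.9761/0.5677) / 1.63
= 0.7652 per day

0.7652 per day


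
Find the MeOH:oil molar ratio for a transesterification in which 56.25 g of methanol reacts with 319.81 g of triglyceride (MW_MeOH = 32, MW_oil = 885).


Molar ratio = n_MeOH / n_oil = (MeOH/32) / (oil/885) = (MeOH * 885) / (32 * oil)
= (56.25 * 885) / (32 * 319.81)
= 4.8643

4.8643


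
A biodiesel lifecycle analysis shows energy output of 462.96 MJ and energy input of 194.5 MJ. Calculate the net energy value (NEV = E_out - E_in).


NEV = E_out - E_in
= 462.96 - 194.5
= 268.4600 MJ

268.4600 MJ


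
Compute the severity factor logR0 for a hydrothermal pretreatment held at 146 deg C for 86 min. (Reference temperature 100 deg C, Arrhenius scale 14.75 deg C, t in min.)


logR0 = log10(t * exp((T - 100) / 14.75))
= log10(86 * exp((146 - 100) / 14.75))
= 3.2889

3.2889


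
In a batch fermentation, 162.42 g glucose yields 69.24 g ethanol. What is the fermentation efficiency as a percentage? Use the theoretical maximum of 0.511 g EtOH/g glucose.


Fermentation efficiency = (actual / (0.511 * glucose)) * 100
= (69.24 / (0.511 * 162.42)) * 100
= 83.4251%

83.4251%


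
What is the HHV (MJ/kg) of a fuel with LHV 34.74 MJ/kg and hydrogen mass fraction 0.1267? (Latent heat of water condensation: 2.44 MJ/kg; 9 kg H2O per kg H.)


HHV = LHV + H_frac * 9 * 2.44
= 34.74 + 0.1267 * 9 * 2.44
= 37.5223 MJ/kg

37.5223 MJ/kg


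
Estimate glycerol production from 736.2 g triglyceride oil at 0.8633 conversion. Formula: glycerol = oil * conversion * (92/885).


glycerol = oil * conv * (92/885)
= 736.2 * 0.8633 * 92 / 885
= 66.0697 g

66.0697 g


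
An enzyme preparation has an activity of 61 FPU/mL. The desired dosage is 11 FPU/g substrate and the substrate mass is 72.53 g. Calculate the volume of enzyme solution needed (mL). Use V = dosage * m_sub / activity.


V = dosage * m_sub / activity
V = 11 * 72.53 / 61
V = 13.0792 mL

13.0792 mL


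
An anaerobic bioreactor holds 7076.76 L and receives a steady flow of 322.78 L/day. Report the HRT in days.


HRT = V / Q
= 7076.76 / 322.78
= 21.9244 days

21.9244 days


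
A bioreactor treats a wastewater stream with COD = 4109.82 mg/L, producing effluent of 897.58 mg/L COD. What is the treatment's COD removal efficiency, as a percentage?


eta = (COD_in - COD_out) / COD_in * 100
= (4109.82 - 897.58) / 4109.82 * 100
= 78.1601%

78.1601%


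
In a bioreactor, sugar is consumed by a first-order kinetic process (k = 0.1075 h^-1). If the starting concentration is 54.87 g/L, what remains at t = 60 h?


S = S0 * exp(-k * t)
S = 54.87 * exp(-0.1075 * 60)
S = 0.0867 g/L

0.0867 g/L


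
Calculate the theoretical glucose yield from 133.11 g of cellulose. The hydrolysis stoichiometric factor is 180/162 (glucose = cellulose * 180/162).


glucose = cellulose * 180/162
= 133.11 * 180/162
= 147.9000 g

147.9000 g


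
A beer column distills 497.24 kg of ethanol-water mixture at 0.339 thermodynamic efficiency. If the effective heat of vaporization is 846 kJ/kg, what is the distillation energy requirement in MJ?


E = m * 846 / (eta * 1000)
= 497.24 * 846 / (0.339 * 1000)
= 1240.8998 MJ

1240.8998 MJ


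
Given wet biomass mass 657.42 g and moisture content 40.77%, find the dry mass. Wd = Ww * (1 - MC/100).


Wd = Ww * (1 - MC/100)
= 657.42 * (1 - 40.77/100)
= 389.3899 g

389.3899 g


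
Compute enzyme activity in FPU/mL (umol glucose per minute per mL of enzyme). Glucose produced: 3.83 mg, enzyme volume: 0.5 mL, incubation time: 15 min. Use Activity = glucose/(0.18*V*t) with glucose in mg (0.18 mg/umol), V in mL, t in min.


Activity = glucose_mg / (0.18 mg/umol * V_mL * t_min)
= 3.83 / (0.18 * 0.5 * 15)
= 2.8370 FPU/mL

2.8370 FPU/mL


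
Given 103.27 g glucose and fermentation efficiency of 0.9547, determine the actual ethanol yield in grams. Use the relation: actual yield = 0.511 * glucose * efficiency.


Actual ethanol: m = 0.511 * 103.27 * 0.9547
m = 50.3804 g

50.3804 g


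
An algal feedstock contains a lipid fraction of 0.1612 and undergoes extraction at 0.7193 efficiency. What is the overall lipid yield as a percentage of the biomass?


Y = lipid_content * extraction_eff * 100
= 0.1612 * 0.7193 * 100
= 11.5951%

11.5951%


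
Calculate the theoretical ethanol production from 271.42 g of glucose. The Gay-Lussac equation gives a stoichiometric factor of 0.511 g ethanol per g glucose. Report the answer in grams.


Theoretical ethanol yield: m_EtOH = 0.511 * m_glucose
m_EtOH = 0.511 * 271.42 = 138.6956 g

138.6956 g


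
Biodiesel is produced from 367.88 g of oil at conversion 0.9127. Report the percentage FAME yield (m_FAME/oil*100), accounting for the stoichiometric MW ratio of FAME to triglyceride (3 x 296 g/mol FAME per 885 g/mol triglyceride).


m_FAME = oil * conv * (3 * 296 / 885) = oil * conv * (888/885)
= 367.88 * 0.9127 * 888 / 885
= 336.9023 g
Y = m_FAME / oil * 100 = conv * (888/885) * 100
= 0.9127 * 888 / 885 * 100
= 91.58%

91.58%


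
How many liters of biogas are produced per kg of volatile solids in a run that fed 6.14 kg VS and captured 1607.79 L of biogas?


Y = V / VS
= 1607.79 / 6.14
= 261.8550 L/kg VS

261.8550 L/kg VS


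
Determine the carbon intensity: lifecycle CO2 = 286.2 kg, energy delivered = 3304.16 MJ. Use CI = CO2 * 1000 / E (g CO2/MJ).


CI = CO2 * 1000 / E
= 286.2 * 1000 / 3304.16
= 86.6181 g CO2/MJ

86.6181 g CO2/MJ


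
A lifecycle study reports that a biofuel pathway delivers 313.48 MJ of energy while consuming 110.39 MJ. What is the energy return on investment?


EROI = E_out / E_in
= 313.48 / 110.39
= 2.8397

2.8397


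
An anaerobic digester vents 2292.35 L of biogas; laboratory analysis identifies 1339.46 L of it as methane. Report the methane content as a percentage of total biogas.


CH4% = V_CH4 / V_total * 100
= 1339.46 / 2292.35 * 100
= 58.4317%

58.4317%


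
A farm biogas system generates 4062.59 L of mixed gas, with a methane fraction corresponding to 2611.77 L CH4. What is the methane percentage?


CH4% = V_CH4 / V_total * 100
= 2611.77 / 4062.59 * 100
= 64.2883%

64.2883%


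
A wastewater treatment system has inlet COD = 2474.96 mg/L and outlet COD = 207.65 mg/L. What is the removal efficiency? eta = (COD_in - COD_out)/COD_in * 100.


eta = (COD_in - COD_out) / COD_in * 100
= (2474.96 - 207.65) / 2474.96 * 100
= 91.6100%

91.6100%


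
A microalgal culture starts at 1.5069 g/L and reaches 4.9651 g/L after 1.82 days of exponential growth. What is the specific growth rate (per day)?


mu = ln(X2/X1) / dt
= ln(4.9651/1.5069) / 1.82
= 0.6552 per day

0.6552 per day


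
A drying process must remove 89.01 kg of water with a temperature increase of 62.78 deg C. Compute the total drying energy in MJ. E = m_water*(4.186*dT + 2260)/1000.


E = m_water * (4.186 * dT + 2260) / 1000
= 89.01 * (4.186 * 62.78 + 2260) / 1000
= 224.5542 MJ

224.5542 MJ


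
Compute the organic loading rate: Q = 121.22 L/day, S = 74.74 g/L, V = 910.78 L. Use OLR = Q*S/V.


OLR = Q * S / V
= 121.22 * 74.74 / 910.78
= 9.9475 g/L/day

9.9475 g/L/day


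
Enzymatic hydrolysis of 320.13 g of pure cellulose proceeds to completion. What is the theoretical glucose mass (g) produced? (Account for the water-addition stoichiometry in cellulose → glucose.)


glucose = cellulose * 180/162
= 320.13 * 180/162
= 355.7000 g

355.7000 g


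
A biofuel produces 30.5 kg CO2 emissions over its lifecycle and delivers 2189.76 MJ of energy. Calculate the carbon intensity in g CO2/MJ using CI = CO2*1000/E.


CI = CO2 * 1000 / E
= 30.5 * 1000 / 2189.76
= 13.9285 g CO2/MJ

13.9285 g CO2/MJ


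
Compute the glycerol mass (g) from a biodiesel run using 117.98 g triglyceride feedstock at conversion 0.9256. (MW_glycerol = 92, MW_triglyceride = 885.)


glycerol = oil * conv * (92/885)
= 117.98 * 0.9256 * 92 / 885
= 11.3521 g

11.3521 g


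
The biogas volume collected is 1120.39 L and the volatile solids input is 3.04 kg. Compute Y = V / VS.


Y = V / VS
= 1120.39 / 3.04
= 368.5493 L/kg VS

368.5493 L/kg VS


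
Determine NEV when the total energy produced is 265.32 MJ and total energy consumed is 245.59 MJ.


NEV = E_out - E_in
= 265.32 - 245.59
= 19.7300 MJ

19.7300 MJ


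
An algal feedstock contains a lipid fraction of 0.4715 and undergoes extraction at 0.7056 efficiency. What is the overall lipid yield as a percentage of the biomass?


Y = lipid_content * extraction_eff * 100
= 0.4715 * 0.7056 * 100
= 33.2690%

33.2690%


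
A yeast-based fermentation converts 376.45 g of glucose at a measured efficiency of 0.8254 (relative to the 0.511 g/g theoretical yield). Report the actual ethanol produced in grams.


Actual ethanol: m = 0.511 * 376.45 * 0.8254
m = 158.7789 g

158.7789 g


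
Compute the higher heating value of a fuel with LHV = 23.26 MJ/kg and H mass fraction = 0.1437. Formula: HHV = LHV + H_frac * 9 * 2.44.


HHV = LHV + H_frac * 9 * 2.44
= 23.26 + 0.1437 * 9 * 2.44
= 26.4157 MJ/kg

26.4157 MJ/kg


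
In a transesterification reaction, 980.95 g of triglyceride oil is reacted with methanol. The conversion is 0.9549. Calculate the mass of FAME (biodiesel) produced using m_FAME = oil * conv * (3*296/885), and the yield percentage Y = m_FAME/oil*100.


m_FAME = oil * conv * (3 * 296 / 885) = oil * conv * (888/885)
= 980.95 * 0.9549 * 888 / 885
= 939.8844 g
Y = m_FAME / oil * 100 = conv * (888/885) * 100
= 0.9549 * 888 / 885 * 100
= 95.81%

939.8844 g FAME; Y = 95.81%


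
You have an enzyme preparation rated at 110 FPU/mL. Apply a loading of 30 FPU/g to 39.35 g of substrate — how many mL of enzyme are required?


V = dosage * m_sub / activity
V = 30 * 39.35 / 110
V = 10.7318 mL

10.7318 mL


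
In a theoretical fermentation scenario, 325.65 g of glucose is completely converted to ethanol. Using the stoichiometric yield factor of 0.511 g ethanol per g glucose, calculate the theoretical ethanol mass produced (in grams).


Theoretical ethanol yield: m_EtOH = 0.511 * m_glucose
m_EtOH = 0.511 * 325.65 = 166.4072 g

166.4072 g


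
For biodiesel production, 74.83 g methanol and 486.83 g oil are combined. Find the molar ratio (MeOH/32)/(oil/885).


Molar ratio = n_MeOH / n_oil = (MeOH/32) / (oil/885) = (MeOH * 885) / (32 * oil)
= (74.83 * 885) / (32 * 486.83)
= 4.2510

4.2510


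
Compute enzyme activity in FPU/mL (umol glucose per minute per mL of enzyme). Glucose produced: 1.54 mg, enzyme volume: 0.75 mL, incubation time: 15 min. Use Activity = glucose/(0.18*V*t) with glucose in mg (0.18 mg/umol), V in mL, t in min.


Activity = glucose_mg / (0.18 mg/umol * V_mL * t_min)
= 1.54 / (0.18 * 0.75 * 15)
= 0.7605 FPU/mL

0.7605 FPU/mL


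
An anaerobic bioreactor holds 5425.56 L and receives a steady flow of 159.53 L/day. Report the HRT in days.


HRT = V / Q
= 5425.56 / 159.53
= 34.0097 days

34.0097 days


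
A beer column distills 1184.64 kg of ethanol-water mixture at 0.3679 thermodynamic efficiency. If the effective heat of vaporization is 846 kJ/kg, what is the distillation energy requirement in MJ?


E = m * 846 / (eta * 1000)
= 1184.64 * 846 / (0.3679 * 1000)
= 2724.1246 MJ

2724.1246 MJ


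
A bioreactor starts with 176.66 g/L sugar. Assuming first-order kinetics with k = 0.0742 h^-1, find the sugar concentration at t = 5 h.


S = S0 * exp(-k * t)
S = 176.66 * exp(-0.0742 * 5)
S = 121.9032 g/L

121.9032 g/L


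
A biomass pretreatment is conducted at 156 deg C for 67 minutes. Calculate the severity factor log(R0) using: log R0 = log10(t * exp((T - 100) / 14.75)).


logR0 = log10(t * exp((T - 100) / 14.75))
= log10(67 * exp((156 - 100) / 14.75))
= 3.4749

3.4749


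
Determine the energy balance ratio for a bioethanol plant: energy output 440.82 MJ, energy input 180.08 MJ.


EROI = E_out / E_in
= 440.82 / 180.08
= 2.4479

2.4479


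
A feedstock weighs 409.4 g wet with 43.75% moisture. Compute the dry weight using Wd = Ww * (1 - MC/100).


Wd = Ww * (1 - MC/100)
= 409.4 * (1 - 43.75/100)
= 230.2875 g

230.2875 g


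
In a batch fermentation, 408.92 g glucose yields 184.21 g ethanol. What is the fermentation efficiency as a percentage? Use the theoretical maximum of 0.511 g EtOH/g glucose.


Fermentation efficiency = (actual / (0.511 * glucose)) * 100
= (184.21 / (0.511 * 408.92)) * 100
= 88.1564%

88.1564%


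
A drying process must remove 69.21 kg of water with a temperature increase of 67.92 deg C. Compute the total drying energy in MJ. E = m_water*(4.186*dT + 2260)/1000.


E = m_water * (4.186 * dT + 2260) / 1000
= 69.21 * (4.186 * 67.92 + 2260) / 1000
= 176.0919 MJ

176.0919 MJ


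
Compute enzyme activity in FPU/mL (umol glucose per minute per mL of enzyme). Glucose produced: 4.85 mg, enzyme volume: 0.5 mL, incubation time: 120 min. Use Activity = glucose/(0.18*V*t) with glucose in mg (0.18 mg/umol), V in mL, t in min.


Activity = glucose_mg / (0.18 mg/umol * V_mL * t_min)
= 4.85 / (0.18 * 0.5 * 120)
= 0.4491 FPU/mL

0.4491 FPU/mL


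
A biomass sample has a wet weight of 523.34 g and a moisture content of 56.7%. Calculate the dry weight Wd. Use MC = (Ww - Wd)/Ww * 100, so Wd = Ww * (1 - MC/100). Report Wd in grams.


Wd = Ww * (1 - MC/100)
= 523.34 * (1 - 56.7/100)
= 226.6062 g

226.6062 g


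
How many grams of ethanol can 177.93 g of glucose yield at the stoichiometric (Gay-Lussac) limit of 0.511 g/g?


Theoretical ethanol yield: m_EtOH = 0.511 * m_glucose
m_EtOH = 0.511 * 177.93 = 90.9222 g

90.9222 g


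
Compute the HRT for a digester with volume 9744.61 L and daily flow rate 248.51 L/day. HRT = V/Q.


HRT = V / Q
= 9744.61 / 248.51
= 39.2121 days

39.2121 days


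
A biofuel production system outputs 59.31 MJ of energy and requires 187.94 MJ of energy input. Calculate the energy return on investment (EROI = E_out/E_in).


EROI = E_out / E_in
= 59.31 / 187.94
= 0.3156

0.3156


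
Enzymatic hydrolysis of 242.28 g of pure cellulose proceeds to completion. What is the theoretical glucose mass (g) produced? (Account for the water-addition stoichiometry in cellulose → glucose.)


glucose = cellulose * 180/162
= 242.28 * 180/162
= 269.2000 g

269.2000 g


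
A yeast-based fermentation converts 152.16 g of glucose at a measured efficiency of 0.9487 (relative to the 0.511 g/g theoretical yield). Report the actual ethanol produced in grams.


Actual ethanol: m = 0.511 * 152.16 * 0.9487
m = 73.7650 g

73.7650 g


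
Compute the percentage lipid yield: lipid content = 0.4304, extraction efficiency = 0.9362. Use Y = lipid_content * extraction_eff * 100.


Y = lipid_content * extraction_eff * 100
= 0.4304 * 0.9362 * 100
= 40.2940%

40.2940%


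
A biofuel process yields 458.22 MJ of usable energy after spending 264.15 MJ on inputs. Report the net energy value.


NEV = E_out - E_in
= 458.22 - 264.15
= 194.0700 MJ

194.0700 MJ


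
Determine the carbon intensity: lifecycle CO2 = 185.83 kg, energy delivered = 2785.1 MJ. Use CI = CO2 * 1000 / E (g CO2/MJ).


CI = CO2 * 1000 / E
= 185.83 * 1000 / 2785.1
= 66.7229 g CO2/MJ

66.7229 g CO2/MJ


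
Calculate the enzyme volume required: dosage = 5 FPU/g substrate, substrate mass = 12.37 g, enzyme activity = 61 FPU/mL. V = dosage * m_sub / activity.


V = dosage * m_sub / activity
V = 5 * 12.37 / 61
V = 1.0139 mL

1.0139 mL


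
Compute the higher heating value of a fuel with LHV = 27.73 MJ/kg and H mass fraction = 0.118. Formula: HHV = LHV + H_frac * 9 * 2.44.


HHV = LHV + H_frac * 9 * 2.44
= 27.73 + 0.118 * 9 * 2.44
= 30.3213 MJ/kg

30.3213 MJ/kg


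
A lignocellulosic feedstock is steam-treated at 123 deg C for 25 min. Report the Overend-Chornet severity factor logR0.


logR0 = log10(t * exp((T - 100) / 14.75))
= log10(25 * exp((123 - 100) / 14.75))
= 2.0751

2.0751


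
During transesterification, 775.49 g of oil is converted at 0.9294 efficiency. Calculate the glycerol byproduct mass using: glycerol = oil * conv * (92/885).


glycerol = oil * conv * (92/885)
= 775.49 * 0.9294 * 92 / 885
= 74.9244 g

74.9244 g


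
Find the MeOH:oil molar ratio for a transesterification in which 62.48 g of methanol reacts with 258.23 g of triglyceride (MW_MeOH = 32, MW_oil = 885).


Molar ratio = n_MeOH / n_oil = (MeOH/32) / (oil/885) = (MeOH * 885) / (32 * oil)
= (62.48 * 885) / (32 * 258.23)
= 6.6916

6.6916


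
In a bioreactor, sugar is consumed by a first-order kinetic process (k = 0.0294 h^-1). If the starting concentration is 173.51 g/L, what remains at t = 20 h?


S = S0 * exp(-k * t)
S = 173.51 * exp(-0.0294 * 20)
S = 96.3739 g/L

96.3739 g/L


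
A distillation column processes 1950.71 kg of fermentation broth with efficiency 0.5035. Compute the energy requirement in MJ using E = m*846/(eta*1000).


E = m * 846 / (eta * 1000)
= 1950.71 * 846 / (0.5035 * 1000)
= 3277.6577 MJ

3277.6577 MJ


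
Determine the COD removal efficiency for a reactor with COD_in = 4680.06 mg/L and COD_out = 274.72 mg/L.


eta = (COD_in - COD_out) / COD_in * 100
= (4680.06 - 274.72) / 4680.06 * 100
= 94.1300%

94.1300%


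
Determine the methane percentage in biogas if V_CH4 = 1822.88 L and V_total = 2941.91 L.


CH4% = V_CH4 / V_total * 100
= 1822.88 / 2941.91 * 100
= 61.9625%

61.9625%


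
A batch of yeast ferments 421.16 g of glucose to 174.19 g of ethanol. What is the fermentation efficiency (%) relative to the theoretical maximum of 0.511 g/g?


Fermentation efficiency = (actual / (0.511 * glucose)) * 100
= (174.19 / (0.511 * 421.16)) * 100
= 80.9385%

80.9385%


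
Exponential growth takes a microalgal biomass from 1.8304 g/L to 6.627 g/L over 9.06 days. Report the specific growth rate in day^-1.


mu = ln(X2/X1) / dt
= ln(6.627/1.8304) / 9.06
= 0.1420 per day

0.1420 per day


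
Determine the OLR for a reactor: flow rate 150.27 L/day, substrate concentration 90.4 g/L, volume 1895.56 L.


OLR = Q * S / V
= 150.27 * 90.4 / 1895.56
= 7.1664 g/L/day

7.1664 g/L/day


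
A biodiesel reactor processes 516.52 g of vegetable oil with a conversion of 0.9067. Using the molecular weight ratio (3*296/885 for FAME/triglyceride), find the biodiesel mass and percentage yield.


m_FAME = oil * conv * (3 * 296 / 885) = oil * conv * (888/885)
= 516.52 * 0.9067 * 888 / 885
= 469.9162 g
Y = m_FAME / oil * 100 = conv * (888/885) * 100
= 0.9067 * 888 / 885 * 100
= 90.98%

469.9162 g FAME; Y = 90.98%


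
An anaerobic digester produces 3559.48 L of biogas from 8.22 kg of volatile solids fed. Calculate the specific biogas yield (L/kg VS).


Y = V / VS
= 3559.48 / 8.22
= 433.0268 L/kg VS

433.0268 L/kg VS


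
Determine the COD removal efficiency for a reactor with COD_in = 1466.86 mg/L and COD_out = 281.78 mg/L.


eta = (COD_in - COD_out) / COD_in * 100
= (1466.86 - 281.78) / 1466.86 * 100
= 80.7903%

80.7903%


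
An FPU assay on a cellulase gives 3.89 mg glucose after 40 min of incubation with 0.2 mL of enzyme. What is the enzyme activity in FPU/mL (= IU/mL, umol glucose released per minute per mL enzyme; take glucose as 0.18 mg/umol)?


Activity = glucose_mg / (0.18 mg/umol * V_mL * t_min)
= 3.89 / (0.18 * 0.2 * 40)
= 2.7014 FPU/mL

2.7014 FPU/mL


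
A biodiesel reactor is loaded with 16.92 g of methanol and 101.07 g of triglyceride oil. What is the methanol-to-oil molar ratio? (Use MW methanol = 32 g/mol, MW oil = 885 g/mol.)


Molar ratio = n_MeOH / n_oil = (MeOH/32) / (oil/885) = (MeOH * 885) / (32 * oil)
= (16.92 * 885) / (32 * 101.07)
= 4.6299

4.6299


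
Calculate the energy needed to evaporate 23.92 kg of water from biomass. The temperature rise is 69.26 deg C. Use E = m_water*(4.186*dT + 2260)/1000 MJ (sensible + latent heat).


E = m_water * (4.186 * dT + 2260) / 1000
= 23.92 * (4.186 * 69.26 + 2260) / 1000
= 60.9941 MJ

60.9941 MJ


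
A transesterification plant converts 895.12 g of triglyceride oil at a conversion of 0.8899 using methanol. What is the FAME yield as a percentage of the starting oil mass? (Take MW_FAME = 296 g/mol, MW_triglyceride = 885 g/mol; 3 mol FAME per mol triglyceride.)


m_FAME = oil * conv * (3 * 296 / 885) = oil * conv * (888/885)
= 895.12 * 0.8899 * 888 / 885
= 799.2675 g
Y = m_FAME / oil * 100 = conv * (888/885) * 100
= 0.8899 * 888 / 885 * 100
= 89.29%

89.29%


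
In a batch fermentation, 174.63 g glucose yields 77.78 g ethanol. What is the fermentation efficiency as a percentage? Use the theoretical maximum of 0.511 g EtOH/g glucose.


Fermentation efficiency = (actual / (0.511 * glucose)) * 100
= (77.78 / (0.511 * 174.63)) * 100
= 87.1622%

87.1622%


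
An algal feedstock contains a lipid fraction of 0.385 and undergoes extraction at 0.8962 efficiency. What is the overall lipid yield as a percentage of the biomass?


Y = lipid_content * extraction_eff * 100
= 0.385 * 0.8962 * 100
= 34.5037%

34.5037%


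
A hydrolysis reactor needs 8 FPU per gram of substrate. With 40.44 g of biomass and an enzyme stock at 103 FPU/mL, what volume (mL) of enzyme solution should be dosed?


V = dosage * m_sub / activity
V = 8 * 40.44 / 103
V = 3.1410 mL

3.1410 mL


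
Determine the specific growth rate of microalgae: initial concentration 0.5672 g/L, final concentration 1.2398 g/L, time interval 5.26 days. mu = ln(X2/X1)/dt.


mu = ln(X2/X1) / dt
= ln(1.2398/0.5672) / 5.26
= 0.1487 per day

0.1487 per day


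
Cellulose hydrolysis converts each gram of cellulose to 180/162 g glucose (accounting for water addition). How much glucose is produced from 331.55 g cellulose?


glucose = cellulose * 180/162
= 331.55 * 180/162
= 368.3889 g

368.3889 g


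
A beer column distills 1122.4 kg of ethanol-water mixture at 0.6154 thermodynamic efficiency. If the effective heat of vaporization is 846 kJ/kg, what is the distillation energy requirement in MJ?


E = m * 846 / (eta * 1000)
= 1122.4 * 846 / (0.6154 * 1000)
= 1542.9808 MJ

1542.9808 MJ


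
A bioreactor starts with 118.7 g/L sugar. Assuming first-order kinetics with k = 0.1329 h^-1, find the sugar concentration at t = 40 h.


S = S0 * exp(-k * t)
S = 118.7 * exp(-0.1329 * 40)
S = 0.5831 g/L

0.5831 g/L


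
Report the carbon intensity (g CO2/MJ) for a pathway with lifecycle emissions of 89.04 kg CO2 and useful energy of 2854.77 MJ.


CI = CO2 * 1000 / E
= 89.04 * 1000 / 2854.77
= 31.1899 g CO2/MJ

31.1899 g CO2/MJ


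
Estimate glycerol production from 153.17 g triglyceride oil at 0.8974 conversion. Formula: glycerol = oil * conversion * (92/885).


glycerol = oil * conv * (92/885)
= 153.17 * 0.8974 * 92 / 885
= 14.2891 g

14.2891 g


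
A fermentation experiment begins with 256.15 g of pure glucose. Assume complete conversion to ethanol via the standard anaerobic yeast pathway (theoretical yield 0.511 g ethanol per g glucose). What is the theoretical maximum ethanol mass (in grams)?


Theoretical ethanol yield: m_EtOH = 0.511 * m_glucose
m_EtOH = 0.511 * 256.15 = 130.8927 g

130.8927 g


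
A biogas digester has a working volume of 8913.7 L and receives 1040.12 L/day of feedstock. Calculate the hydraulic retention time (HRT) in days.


HRT = V / Q
= 8913.7 / 1040.12
= 8.5699 days

8.5699 days


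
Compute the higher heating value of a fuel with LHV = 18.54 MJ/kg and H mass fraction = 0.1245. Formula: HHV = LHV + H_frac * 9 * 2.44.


HHV = LHV + H_frac * 9 * 2.44
= 18.54 + 0.1245 * 9 * 2.44
= 21.2740 MJ/kg

21.2740 MJ/kg


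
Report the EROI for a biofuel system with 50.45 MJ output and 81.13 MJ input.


EROI = E_out / E_in
= 50.45 / 81.13
= 0.6218

0.6218


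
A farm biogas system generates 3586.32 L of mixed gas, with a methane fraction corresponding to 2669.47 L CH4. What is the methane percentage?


CH4% = V_CH4 / V_total * 100
= 2669.47 / 3586.32 * 100
= 74.4348%

74.4348%


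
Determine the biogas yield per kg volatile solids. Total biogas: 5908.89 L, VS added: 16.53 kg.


Y = V / VS
= 5908.89 / 16.53
= 357.4646 L/kg VS

357.4646 L/kg VS


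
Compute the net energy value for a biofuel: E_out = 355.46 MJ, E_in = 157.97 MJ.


NEV = E_out - E_in
= 355.46 - 157.97
= 197.4900 MJ

197.4900 MJ


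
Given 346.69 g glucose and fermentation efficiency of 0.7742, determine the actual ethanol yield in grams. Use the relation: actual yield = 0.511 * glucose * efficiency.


Actual ethanol: m = 0.511 * 346.69 * 0.7742
m = 137.1562 g

137.1562 g


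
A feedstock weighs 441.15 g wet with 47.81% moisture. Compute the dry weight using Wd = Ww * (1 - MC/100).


Wd = Ww * (1 - MC/100)
= 441.15 * (1 - 47.81/100)
= 230.2362 g

230.2362 g


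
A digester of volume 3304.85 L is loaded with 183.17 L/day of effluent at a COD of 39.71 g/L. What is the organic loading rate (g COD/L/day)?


OLR = Q * S / V
= 183.17 * 39.71 / 3304.85
= 2.2009 g/L/day

2.2009 g/L/day


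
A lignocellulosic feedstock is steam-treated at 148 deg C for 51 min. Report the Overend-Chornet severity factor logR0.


logR0 = log10(t * exp((T - 100) / 14.75))
= log10(51 * exp((148 - 100) / 14.75))
= 3.1209

3.1209


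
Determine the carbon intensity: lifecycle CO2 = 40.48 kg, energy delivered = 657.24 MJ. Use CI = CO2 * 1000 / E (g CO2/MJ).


CI = CO2 * 1000 / E
= 40.48 * 1000 / 657.24
= 61.5909 g CO2/MJ

61.5909 g CO2/MJ


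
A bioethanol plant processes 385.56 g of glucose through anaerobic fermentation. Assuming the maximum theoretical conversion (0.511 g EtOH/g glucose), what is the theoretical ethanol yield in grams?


Theoretical ethanol yield: m_EtOH = 0.511 * m_glucose
m_EtOH = 0.511 * 385.56 = 197.0212 g

197.0212 g


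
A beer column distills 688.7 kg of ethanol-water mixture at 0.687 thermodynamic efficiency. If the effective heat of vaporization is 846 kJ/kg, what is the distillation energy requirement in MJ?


E = m * 846 / (eta * 1000)
= 688.7 * 846 / (0.687 * 1000)
= 848.0934 MJ

848.0934 MJ


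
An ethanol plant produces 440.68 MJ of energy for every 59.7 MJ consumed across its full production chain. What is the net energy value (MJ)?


NEV = E_out - E_in
= 440.68 - 59.7
= 380.9800 MJ

380.9800 MJ


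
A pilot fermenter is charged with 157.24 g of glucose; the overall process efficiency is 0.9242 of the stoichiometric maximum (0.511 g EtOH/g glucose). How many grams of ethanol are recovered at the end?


Actual ethanol: m = 0.511 * 157.24 * 0.9242
m = 74.2591 g

74.2591 g


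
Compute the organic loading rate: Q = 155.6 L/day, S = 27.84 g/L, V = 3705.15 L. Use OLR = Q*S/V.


OLR = Q * S / V
= 155.6 * 27.84 / 3705.15
= 1.1692 g/L/day

1.1692 g/L/day


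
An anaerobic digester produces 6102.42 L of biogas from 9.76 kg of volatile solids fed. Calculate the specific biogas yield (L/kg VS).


Y = V / VS
= 6102.42 / 9.76
= 625.2480 L/kg VS

625.2480 L/kg VS


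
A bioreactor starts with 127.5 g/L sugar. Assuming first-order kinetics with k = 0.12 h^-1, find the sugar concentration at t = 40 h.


S = S0 * exp(-k * t)
S = 127.5 * exp(-0.12 * 40)
S = 1.0493 g/L

1.0493 g/L


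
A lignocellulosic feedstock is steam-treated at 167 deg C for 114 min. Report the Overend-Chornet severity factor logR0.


logR0 = log10(t * exp((T - 100) / 14.75))
= log10(114 * exp((167 - 100) / 14.75))
= 4.0296

4.0296


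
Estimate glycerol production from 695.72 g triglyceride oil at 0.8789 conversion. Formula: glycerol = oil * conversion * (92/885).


glycerol = oil * conv * (92/885)
= 695.72 * 0.8789 * 92 / 885
= 63.5651 g

63.5651 g


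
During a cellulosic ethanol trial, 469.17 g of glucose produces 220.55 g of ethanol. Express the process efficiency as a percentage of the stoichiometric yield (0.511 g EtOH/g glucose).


Fermentation efficiency = (actual / (0.511 * glucose)) * 100
= (220.55 / (0.511 * 469.17)) * 100
= 91.9932%

91.9932%


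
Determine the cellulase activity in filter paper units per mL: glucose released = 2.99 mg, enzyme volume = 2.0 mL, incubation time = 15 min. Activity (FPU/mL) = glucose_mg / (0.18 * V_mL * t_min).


Activity = glucose_mg / (0.18 mg/umol * V_mL * t_min)
= 2.99 / (0.18 * 2.0 * 15)
= 0.5537 FPU/mL

0.5537 FPU/mL


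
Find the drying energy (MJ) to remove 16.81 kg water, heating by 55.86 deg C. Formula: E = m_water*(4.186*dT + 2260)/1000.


E = m_water * (4.186 * dT + 2260) / 1000
= 16.81 * (4.186 * 55.86 + 2260) / 1000
= 41.9213 MJ

41.9213 MJ


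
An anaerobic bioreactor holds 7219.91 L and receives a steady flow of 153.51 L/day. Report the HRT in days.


HRT = V / Q
= 7219.91 / 153.51
= 47.0322 days

47.0322 days
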